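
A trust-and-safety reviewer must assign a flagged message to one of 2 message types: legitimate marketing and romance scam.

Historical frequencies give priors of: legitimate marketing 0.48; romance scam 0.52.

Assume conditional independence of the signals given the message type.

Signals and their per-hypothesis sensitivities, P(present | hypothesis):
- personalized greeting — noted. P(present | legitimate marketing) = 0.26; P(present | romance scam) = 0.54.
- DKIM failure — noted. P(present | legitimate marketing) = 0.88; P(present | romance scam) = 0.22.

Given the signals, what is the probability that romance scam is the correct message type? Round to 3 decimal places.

For each hypothesis, the unnormalized posterior weight is prior × product of the signal likelihoods:
  legitimate marketing: 0.48 × 0.26 × 0.88 = 0.10982
  romance scam: 0.52 × 0.54 × 0.22 = 0.061776
Normalizing constant Z = 0.10982 + 0.061776 = 0.1716.
P(romance scam | evidence) = 0.061776 / 0.1716 ≈ 0.360.

0.360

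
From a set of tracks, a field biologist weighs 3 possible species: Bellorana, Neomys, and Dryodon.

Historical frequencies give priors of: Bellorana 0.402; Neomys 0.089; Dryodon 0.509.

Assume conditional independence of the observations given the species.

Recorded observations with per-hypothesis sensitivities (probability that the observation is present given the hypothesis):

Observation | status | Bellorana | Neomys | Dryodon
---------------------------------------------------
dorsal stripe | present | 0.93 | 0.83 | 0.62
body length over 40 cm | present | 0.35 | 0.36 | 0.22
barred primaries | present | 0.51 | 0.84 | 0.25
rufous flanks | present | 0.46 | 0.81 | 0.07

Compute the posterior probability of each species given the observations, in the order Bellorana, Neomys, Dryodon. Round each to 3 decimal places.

0.614, 0.362, 0.024

Multiply each prior by the joint likelihood of the evidence pattern:
  Bellorana: 0.402 × 0.93 × 0.35 × 0.51 × 0.46 = 0.030698
  Neomys: 0.089 × 0.83 × 0.36 × 0.84 × 0.81 = 0.018094
  Dryodon: 0.509 × 0.62 × 0.22 × 0.25 × 0.07 = 0.001215
The unnormalized weights sum to 0.050007.
P(Bellorana | evidence) = 0.030698 / 0.050007 ≈ 0.614
P(Neomys | evidence) = 0.018094 / 0.050007 ≈ 0.362
P(Dryodon | evidence) = 0.001215 / 0.050007 ≈ 0.024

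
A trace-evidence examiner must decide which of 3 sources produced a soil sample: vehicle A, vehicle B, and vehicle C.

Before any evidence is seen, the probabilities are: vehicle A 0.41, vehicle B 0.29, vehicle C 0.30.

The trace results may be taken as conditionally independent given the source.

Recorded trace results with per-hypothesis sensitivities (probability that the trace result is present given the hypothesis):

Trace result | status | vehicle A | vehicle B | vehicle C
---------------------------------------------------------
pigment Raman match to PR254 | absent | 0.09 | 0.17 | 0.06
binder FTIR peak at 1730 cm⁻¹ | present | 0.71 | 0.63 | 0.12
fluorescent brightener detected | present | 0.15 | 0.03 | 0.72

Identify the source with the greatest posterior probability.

For each hypothesis, the unnormalized posterior weight is prior × product of the trace result likelihoods (using 1 − P(present | H) for each absent trace result):
  vehicle A: 0.41 × (1 − 0.09) × 0.71 × 0.15 = 0.039735
  vehicle B: 0.29 × (1 − 0.17) × 0.63 × 0.03 = 0.0045492
  vehicle C: 0.30 × (1 − 0.06) × 0.12 × 0.72 = 0.024365
Normalizing constant Z = 0.039735 + 0.0045492 + 0.024365 = 0.068649.
P(vehicle A | evidence) ≈ 0.039735 / 0.068649 ≈ 0.579
P(vehicle B | evidence) ≈ 0.0045492 / 0.068649 ≈ 0.066
P(vehicle C | evidence) ≈ 0.024365 / 0.068649 ≈ 0.355
The largest is 0.579, so vehicle A is most probable.

vehicle A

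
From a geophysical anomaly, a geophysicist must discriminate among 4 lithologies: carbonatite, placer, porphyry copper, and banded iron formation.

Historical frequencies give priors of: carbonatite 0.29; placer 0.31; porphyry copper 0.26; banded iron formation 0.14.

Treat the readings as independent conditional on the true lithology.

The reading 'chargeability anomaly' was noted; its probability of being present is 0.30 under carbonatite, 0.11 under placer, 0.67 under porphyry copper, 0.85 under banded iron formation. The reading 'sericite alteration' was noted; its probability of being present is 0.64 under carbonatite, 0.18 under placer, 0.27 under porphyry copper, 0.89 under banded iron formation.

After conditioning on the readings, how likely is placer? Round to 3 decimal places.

For each hypothesis, the unnormalized posterior weight is prior × product of the reading likelihoods:
  carbonatite: 0.29 × 0.30 × 0.64 = 0.05568
  placer: 0.31 × 0.11 × 0.18 = 0.006138
  porphyry copper: 0.26 × 0.67 × 0.27 = 0.047034
  banded iron formation: 0.14 × 0.85 × 0.89 = 0.10591
Normalizing constant Z = 0.05568 + 0.006138 + 0.047034 + 0.10591 = 0.21476.
P(placer | evidence) = 0.006138 / 0.21476 ≈ 0.029.

0.029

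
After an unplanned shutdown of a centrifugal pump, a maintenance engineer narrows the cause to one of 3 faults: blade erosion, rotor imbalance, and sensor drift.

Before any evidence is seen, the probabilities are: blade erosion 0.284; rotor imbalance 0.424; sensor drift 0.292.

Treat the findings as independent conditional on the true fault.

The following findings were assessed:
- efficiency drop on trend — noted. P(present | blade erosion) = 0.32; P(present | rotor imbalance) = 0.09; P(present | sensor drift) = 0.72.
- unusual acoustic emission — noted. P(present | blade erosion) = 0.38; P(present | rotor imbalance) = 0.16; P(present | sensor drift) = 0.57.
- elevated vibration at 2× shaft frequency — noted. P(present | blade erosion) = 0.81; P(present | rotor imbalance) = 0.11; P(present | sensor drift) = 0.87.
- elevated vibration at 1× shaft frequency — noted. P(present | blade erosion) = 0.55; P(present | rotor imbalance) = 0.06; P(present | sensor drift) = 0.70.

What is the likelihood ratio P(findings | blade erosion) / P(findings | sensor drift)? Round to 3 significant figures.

0.217

The Bayes factor is the ratio of the joint likelihoods of the evidence pattern under the two hypotheses.
  blade erosion: 0.32 × 0.38 × 0.81 × 0.55 = 0.054173
  sensor drift: 0.72 × 0.57 × 0.87 × 0.70 = 0.24993
Bayes factor = 0.054173 / 0.24993 ≈ 0.217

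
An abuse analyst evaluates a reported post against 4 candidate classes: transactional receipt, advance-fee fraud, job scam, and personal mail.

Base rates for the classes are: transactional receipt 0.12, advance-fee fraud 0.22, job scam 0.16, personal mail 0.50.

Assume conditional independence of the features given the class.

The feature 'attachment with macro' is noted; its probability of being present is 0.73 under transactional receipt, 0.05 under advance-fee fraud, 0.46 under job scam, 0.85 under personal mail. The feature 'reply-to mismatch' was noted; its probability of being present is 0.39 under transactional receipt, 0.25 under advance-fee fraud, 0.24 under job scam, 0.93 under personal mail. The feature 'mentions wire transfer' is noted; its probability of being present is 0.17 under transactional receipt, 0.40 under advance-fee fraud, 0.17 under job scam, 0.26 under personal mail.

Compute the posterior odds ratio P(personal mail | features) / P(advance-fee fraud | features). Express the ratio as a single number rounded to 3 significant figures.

The normalizing constant cancels in an odds ratio, so compute prior × likelihood for the two hypotheses only:
  personal mail: 0.50 × 0.85 × 0.93 × 0.26 = 0.10276
  advance-fee fraud: 0.22 × 0.05 × 0.25 × 0.40 = 0.0011
Posterior odds = 0.10276 / 0.0011 ≈ 93.4.

93.4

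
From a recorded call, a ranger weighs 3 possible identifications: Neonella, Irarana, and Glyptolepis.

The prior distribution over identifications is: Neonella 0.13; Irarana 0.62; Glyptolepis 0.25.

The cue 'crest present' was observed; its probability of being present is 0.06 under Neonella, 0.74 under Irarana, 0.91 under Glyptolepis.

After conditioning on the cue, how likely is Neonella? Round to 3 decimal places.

Multiply each prior by the likelihood of the cue:
  Neonella: 0.13 × 0.06 = 0.0078
  Irarana: 0.62 × 0.74 = 0.4588
  Glyptolepis: 0.25 × 0.91 = 0.2275
Marginal likelihood of the evidence = 0.6941.
P(Neonella | evidence) = 0.0078 / 0.6941 ≈ 0.011.

0.011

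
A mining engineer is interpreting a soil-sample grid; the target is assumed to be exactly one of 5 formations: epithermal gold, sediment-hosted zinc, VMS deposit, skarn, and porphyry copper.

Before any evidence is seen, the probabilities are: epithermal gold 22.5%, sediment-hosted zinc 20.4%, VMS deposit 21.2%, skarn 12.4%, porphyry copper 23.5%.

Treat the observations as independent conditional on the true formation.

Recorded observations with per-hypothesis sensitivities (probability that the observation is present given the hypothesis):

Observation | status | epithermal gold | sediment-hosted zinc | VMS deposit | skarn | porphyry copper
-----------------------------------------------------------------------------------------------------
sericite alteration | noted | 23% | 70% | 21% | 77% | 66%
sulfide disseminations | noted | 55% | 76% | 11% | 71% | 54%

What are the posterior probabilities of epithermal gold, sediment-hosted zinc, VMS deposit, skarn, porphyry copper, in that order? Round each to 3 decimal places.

For each hypothesis, the unnormalized posterior weight is prior × product of the observation likelihoods:
  epithermal gold: 0.225 × 0.23 × 0.55 = 0.028463
  sediment-hosted zinc: 0.204 × 0.70 × 0.76 = 0.10853
  VMS deposit: 0.212 × 0.21 × 0.11 = 0.0048972
  skarn: 0.124 × 0.77 × 0.71 = 0.067791
  porphyry copper: 0.235 × 0.66 × 0.54 = 0.083754
Marginal likelihood of the evidence = 0.29343.
P(epithermal gold | evidence) = 0.028463 / 0.29343 ≈ 0.097
P(sediment-hosted zinc | evidence) = 0.10853 / 0.29343 ≈ 0.370
P(VMS deposit | evidence) = 0.0048972 / 0.29343 ≈ 0.017
P(skarn | evidence) = 0.067791 / 0.29343 ≈ 0.231
P(porphyry copper | evidence) = 0.083754 / 0.29343 ≈ 0.285

0.097, 0.370, 0.017, 0.231, 0.285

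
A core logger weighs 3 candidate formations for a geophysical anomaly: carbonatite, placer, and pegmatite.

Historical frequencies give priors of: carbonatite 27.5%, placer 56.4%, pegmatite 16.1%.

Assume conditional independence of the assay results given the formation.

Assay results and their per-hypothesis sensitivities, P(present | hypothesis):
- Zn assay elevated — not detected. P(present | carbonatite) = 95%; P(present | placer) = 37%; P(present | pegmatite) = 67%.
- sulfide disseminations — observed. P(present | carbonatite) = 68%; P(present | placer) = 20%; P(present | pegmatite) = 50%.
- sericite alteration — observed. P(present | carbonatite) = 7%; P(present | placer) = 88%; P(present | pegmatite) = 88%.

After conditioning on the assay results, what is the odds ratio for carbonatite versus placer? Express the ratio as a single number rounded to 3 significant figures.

Posterior odds equal prior odds times the likelihood ratio; only the two competing hypotheses matter (using 1 − P(present | H) for each absent assay result).
  carbonatite: 0.275 × (1 − 0.95) × 0.68 × 0.07 = 0.0006545
  placer: 0.564 × (1 − 0.37) × 0.20 × 0.88 = 0.062536
Posterior odds = 0.0006545 / 0.062536 ≈ 0.0105.

0.0105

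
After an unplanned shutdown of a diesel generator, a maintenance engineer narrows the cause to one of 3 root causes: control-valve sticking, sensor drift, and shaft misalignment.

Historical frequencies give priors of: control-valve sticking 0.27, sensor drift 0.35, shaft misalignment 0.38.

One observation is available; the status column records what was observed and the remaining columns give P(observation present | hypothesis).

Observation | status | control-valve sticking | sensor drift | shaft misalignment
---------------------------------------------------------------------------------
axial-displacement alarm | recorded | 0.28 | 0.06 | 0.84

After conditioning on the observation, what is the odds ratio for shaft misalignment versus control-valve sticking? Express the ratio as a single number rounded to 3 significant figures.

Unnormalized posterior weight (prior times the observation likelihood) for each of the two hypotheses:
  shaft misalignment: 0.38 × 0.84 = 0.3192
  control-valve sticking: 0.27 × 0.28 = 0.0756
Posterior odds = 0.3192 / 0.0756 ≈ 4.22.

4.22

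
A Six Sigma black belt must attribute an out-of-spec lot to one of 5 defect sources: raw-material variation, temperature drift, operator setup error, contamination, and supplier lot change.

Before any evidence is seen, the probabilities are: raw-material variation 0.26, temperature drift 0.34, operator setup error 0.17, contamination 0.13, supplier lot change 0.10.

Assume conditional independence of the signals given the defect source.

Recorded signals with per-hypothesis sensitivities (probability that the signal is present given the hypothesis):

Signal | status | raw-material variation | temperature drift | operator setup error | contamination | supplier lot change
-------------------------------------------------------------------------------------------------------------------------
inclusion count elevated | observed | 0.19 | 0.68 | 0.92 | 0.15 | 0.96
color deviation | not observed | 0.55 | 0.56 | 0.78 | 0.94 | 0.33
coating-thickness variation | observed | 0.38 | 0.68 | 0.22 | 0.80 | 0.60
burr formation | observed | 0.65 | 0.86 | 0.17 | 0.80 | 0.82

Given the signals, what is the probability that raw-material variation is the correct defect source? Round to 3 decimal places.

0.056

Multiply each prior by the joint likelihood of the signal pattern (using 1 − P(present | H) for each absent signal):
  raw-material variation: 0.26 × 0.19 × (1 − 0.55) × 0.38 × 0.65 = 0.0054908
  temperature drift: 0.34 × 0.68 × (1 − 0.56) × 0.68 × 0.86 = 0.059491
  operator setup error: 0.17 × 0.92 × (1 − 0.78) × 0.22 × 0.17 = 0.0012869
  contamination: 0.13 × 0.15 × (1 − 0.94) × 0.80 × 0.80 = 0.0007488
  supplier lot change: 0.10 × 0.96 × (1 − 0.33) × 0.60 × 0.82 = 0.031645
Marginal likelihood of the evidence = 0.098662.
P(raw-material variation | evidence) = 0.0054908 / 0.098662 ≈ 0.056.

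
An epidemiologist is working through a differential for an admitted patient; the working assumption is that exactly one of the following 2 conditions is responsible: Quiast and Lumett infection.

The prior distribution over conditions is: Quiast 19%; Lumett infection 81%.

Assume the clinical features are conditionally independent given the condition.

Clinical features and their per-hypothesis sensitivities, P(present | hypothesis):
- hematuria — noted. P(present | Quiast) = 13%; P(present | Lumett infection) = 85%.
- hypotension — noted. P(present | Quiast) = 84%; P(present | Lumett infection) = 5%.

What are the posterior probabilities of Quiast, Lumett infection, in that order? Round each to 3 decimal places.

0.376, 0.624

Multiply each prior by the joint likelihood of the clinical feature pattern:
  Quiast: 0.19 × 0.13 × 0.84 = 0.020748
  Lumett infection: 0.81 × 0.85 × 0.05 = 0.034425
Marginal likelihood of the evidence = 0.055173.
P(Quiast | evidence) = 0.020748 / 0.055173 ≈ 0.376
P(Lumett infection | evidence) = 0.034425 / 0.055173 ≈ 0.624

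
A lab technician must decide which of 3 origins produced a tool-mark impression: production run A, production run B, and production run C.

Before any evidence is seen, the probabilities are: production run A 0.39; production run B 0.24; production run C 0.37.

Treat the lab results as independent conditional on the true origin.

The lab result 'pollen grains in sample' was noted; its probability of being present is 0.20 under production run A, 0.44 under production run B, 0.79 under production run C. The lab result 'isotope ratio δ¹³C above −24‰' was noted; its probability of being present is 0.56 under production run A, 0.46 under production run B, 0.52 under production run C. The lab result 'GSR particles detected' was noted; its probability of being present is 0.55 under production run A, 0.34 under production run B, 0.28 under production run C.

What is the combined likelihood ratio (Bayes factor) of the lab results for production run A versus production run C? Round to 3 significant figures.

Take the product of per-lab result likelihoods under each hypothesis, then divide.
  production run A: 0.20 × 0.56 × 0.55 = 0.0616
  production run C: 0.79 × 0.52 × 0.28 = 0.11502
Bayes factor = 0.0616 / 0.11502 ≈ 0.536

0.536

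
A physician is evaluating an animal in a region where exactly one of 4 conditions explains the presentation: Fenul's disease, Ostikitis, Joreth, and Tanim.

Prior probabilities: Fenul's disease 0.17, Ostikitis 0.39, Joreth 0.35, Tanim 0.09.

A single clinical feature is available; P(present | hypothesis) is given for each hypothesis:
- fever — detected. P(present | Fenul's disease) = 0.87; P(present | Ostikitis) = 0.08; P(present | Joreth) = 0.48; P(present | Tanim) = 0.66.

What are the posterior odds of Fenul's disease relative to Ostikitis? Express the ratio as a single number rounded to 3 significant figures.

4.74

The normalizing constant cancels in an odds ratio, so compute prior × likelihood for the two hypotheses only:
  Fenul's disease: 0.17 × 0.87 = 0.1479
  Ostikitis: 0.39 × 0.08 = 0.0312
Odds(Fenul's disease : Ostikitis) = 0.1479 / 0.0312 ≈ 4.74.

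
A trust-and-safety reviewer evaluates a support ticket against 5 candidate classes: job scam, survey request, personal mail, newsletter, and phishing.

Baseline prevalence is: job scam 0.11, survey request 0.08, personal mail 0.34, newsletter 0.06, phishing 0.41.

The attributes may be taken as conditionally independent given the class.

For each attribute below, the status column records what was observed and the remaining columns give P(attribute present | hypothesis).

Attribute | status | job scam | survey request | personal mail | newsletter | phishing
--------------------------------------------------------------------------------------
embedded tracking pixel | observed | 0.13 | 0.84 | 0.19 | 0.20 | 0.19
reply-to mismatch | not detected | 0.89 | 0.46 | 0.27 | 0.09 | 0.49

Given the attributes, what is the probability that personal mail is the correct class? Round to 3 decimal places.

By Bayes' rule with conditional independence, the unnormalized weight for each hypothesis is prior × ∏ likelihoods (using 1 − P(present | H) for each absent attribute):
  job scam: 0.11 × 0.13 × (1 − 0.89) = 0.001573
  survey request: 0.08 × 0.84 × (1 − 0.46) = 0.036288
  personal mail: 0.34 × 0.19 × (1 − 0.27) = 0.047158
  newsletter: 0.06 × 0.20 × (1 − 0.09) = 0.01092
  phishing: 0.41 × 0.19 × (1 − 0.49) = 0.039729
Marginal likelihood of the evidence = 0.13567.
P(personal mail | evidence) = 0.047158 / 0.13567 ≈ 0.348.

0.348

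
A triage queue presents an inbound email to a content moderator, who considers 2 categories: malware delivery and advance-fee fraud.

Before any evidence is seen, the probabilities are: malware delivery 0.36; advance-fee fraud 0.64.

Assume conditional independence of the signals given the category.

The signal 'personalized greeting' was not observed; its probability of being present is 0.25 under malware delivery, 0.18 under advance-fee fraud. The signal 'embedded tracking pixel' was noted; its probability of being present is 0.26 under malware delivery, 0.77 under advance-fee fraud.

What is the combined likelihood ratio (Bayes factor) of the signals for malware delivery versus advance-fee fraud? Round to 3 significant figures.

0.309

The Bayes factor is the ratio of the joint likelihoods of the signal pattern under the two hypotheses (using 1 − P(present | H) for each absent signal).
  malware delivery: (1 − 0.25) × 0.26 = 0.195
  advance-fee fraud: (1 − 0.18) × 0.77 = 0.6314
Bayes factor = 0.195 / 0.6314 ≈ 0.309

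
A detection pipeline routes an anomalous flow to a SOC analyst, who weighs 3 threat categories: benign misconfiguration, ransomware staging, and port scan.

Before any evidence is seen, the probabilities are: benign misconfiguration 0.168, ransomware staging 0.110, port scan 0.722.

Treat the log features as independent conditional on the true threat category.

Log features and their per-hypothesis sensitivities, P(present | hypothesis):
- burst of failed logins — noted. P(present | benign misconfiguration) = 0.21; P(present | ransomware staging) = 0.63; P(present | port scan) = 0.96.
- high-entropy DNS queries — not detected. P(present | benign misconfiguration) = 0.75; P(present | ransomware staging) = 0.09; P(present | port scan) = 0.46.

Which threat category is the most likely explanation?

For each hypothesis, the unnormalized posterior weight is prior × product of the log feature likelihoods (using 1 − P(present | H) for each absent log feature):
  benign misconfiguration: 0.168 × 0.21 × (1 − 0.75) = 0.00882
  ransomware staging: 0.110 × 0.63 × (1 − 0.09) = 0.063063
  port scan: 0.722 × 0.96 × (1 − 0.46) = 0.37428
Marginal likelihood of the evidence = 0.44617.
P(benign misconfiguration | evidence) ≈ 0.00882 / 0.44617 ≈ 0.020
P(ransomware staging | evidence) ≈ 0.063063 / 0.44617 ≈ 0.141
P(port scan | evidence) ≈ 0.37428 / 0.44617 ≈ 0.839
The largest is 0.839, so port scan is most probable.

port scan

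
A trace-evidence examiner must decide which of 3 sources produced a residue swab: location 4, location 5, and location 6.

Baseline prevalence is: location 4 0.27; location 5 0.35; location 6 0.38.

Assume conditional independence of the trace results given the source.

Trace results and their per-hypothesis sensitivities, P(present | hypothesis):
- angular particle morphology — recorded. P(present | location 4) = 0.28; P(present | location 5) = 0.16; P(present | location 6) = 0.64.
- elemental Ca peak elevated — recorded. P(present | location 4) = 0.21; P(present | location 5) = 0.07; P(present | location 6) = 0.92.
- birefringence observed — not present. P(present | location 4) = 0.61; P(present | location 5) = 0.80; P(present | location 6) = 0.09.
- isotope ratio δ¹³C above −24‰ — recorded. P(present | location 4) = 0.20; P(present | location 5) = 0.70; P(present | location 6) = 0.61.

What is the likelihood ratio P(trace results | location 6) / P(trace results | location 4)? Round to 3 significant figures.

71.3

Take the product of per-trace result likelihoods under each hypothesis (using 1 − P(present | H) for each absent trace result), then divide.
  location 6: 0.64 × 0.92 × (1 − 0.09) × 0.61 = 0.32684
  location 4: 0.28 × 0.21 × (1 − 0.61) × 0.20 = 0.0045864
Bayes factor = 0.32684 / 0.0045864 ≈ 71.3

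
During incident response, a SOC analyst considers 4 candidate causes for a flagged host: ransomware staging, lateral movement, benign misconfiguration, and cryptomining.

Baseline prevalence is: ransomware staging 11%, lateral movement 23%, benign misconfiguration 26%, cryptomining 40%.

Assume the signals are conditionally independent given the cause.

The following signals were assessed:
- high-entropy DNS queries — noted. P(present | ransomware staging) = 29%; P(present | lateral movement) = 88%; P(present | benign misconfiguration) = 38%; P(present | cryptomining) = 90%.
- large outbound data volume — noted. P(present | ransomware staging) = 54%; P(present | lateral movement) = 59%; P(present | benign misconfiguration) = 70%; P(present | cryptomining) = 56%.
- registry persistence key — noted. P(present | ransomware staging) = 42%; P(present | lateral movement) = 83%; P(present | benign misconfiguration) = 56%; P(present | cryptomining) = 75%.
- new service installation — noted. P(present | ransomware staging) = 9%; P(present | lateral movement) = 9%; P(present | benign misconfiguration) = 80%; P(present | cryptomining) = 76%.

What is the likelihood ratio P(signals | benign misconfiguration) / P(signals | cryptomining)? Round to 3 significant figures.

The Bayes factor is the ratio of the joint likelihoods of the signal pattern under the two hypotheses.
  benign misconfiguration: 0.38 × 0.70 × 0.56 × 0.80 = 0.11917
  cryptomining: 0.90 × 0.56 × 0.75 × 0.76 = 0.28728
Bayes factor = 0.11917 / 0.28728 ≈ 0.415

0.415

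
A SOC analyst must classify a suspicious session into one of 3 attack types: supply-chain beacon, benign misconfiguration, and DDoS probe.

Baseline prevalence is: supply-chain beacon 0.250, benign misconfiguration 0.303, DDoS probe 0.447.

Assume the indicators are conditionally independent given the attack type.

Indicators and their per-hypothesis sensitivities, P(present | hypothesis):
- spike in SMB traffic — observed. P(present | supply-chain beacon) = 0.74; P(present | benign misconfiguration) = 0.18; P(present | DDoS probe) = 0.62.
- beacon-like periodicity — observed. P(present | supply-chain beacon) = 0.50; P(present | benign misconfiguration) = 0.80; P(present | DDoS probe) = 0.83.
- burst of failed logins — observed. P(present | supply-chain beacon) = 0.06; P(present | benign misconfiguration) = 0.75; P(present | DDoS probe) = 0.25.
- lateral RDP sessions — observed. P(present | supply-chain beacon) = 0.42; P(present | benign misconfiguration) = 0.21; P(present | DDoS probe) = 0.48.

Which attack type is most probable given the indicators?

Multiply each prior by the joint likelihood of the indicator pattern:
  supply-chain beacon: 0.250 × 0.74 × 0.50 × 0.06 × 0.42 = 0.002331
  benign misconfiguration: 0.303 × 0.18 × 0.80 × 0.75 × 0.21 = 0.006872
  DDoS probe: 0.447 × 0.62 × 0.83 × 0.25 × 0.48 = 0.027603
The unnormalized weights sum to 0.036806.
P(supply-chain beacon | evidence) ≈ 0.002331 / 0.036806 ≈ 0.063
P(benign misconfiguration | evidence) ≈ 0.006872 / 0.036806 ≈ 0.187
P(DDoS probe | evidence) ≈ 0.027603 / 0.036806 ≈ 0.750
The largest is 0.750, so DDoS probe is most probable.

DDoS probe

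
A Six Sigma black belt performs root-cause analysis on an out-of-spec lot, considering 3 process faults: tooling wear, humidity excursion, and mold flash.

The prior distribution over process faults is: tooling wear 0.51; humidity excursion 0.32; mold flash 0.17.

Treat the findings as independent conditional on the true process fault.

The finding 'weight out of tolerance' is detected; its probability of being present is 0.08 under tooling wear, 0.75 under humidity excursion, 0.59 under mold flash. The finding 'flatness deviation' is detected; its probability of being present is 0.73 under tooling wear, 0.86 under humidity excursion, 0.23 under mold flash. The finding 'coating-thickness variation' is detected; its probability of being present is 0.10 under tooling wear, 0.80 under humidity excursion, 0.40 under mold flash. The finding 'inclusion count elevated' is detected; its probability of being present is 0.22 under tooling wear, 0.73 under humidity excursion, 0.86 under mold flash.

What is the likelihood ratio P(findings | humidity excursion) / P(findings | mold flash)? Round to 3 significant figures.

Take the product of per-finding likelihoods under each hypothesis, then divide.
  humidity excursion: 0.75 × 0.86 × 0.80 × 0.73 = 0.37668
  mold flash: 0.59 × 0.23 × 0.40 × 0.86 = 0.046681
Bayes factor = 0.37668 / 0.046681 ≈ 8.07

8.07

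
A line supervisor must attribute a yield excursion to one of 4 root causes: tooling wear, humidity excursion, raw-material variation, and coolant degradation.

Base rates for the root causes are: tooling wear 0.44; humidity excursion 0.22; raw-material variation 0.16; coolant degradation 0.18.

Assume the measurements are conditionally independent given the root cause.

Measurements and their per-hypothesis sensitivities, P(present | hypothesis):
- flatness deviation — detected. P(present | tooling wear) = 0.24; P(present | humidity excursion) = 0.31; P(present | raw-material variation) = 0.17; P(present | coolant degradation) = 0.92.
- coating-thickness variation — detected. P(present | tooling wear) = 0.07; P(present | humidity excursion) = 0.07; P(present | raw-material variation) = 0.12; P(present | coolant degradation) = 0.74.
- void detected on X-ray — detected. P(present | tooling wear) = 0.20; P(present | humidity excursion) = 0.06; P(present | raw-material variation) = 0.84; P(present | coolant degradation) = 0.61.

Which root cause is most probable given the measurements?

Multiply each prior by the joint likelihood of the measurement pattern:
  tooling wear: 0.44 × 0.24 × 0.07 × 0.20 = 0.0014784
  humidity excursion: 0.22 × 0.31 × 0.07 × 0.06 = 0.00028644
  raw-material variation: 0.16 × 0.17 × 0.12 × 0.84 = 0.0027418
  coolant degradation: 0.18 × 0.92 × 0.74 × 0.61 = 0.074752
Normalizing constant Z = 0.0014784 + 0.00028644 + 0.0027418 + 0.074752 = 0.079258.
P(tooling wear | evidence) ≈ 0.0014784 / 0.079258 ≈ 0.019
P(humidity excursion | evidence) ≈ 0.00028644 / 0.079258 ≈ 0.004
P(raw-material variation | evidence) ≈ 0.0027418 / 0.079258 ≈ 0.035
P(coolant degradation | evidence) ≈ 0.074752 / 0.079258 ≈ 0.943
The largest is 0.943, so coolant degradation is most probable.

coolant degradation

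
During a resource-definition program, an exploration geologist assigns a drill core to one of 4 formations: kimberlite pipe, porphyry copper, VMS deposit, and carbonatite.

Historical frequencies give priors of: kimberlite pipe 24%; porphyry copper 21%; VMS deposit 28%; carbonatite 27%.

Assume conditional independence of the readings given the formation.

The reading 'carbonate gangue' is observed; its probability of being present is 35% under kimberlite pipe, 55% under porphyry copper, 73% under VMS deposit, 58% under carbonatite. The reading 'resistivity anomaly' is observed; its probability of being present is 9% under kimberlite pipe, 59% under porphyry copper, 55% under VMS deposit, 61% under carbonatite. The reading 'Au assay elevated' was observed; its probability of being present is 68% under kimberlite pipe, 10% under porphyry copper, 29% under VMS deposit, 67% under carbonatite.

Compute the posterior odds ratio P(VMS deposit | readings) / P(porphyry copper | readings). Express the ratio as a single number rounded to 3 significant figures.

Posterior odds equal prior odds times the likelihood ratio; only the two competing hypotheses matter.
  VMS deposit: 0.28 × 0.73 × 0.55 × 0.29 = 0.032602
  porphyry copper: 0.21 × 0.55 × 0.59 × 0.10 = 0.0068145
Posterior odds = 0.032602 / 0.0068145 ≈ 4.78.

4.78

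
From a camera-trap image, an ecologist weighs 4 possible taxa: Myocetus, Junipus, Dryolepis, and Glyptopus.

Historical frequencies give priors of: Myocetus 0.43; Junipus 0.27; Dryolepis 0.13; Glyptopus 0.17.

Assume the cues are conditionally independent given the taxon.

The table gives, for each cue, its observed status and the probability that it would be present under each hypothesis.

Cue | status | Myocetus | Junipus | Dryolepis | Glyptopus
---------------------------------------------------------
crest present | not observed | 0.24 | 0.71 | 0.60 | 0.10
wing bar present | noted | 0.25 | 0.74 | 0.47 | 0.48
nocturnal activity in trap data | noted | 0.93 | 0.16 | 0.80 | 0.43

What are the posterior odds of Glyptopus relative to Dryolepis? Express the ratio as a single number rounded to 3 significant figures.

1.62

The normalizing constant cancels in an odds ratio, so compute prior × likelihood for the two hypotheses only (using 1 − P(present | H) for each absent cue):
  Glyptopus: 0.17 × (1 − 0.10) × 0.48 × 0.43 = 0.031579
  Dryolepis: 0.13 × (1 − 0.60) × 0.47 × 0.80 = 0.019552
Odds(Glyptopus : Dryolepis) = 0.031579 / 0.019552 ≈ 1.62.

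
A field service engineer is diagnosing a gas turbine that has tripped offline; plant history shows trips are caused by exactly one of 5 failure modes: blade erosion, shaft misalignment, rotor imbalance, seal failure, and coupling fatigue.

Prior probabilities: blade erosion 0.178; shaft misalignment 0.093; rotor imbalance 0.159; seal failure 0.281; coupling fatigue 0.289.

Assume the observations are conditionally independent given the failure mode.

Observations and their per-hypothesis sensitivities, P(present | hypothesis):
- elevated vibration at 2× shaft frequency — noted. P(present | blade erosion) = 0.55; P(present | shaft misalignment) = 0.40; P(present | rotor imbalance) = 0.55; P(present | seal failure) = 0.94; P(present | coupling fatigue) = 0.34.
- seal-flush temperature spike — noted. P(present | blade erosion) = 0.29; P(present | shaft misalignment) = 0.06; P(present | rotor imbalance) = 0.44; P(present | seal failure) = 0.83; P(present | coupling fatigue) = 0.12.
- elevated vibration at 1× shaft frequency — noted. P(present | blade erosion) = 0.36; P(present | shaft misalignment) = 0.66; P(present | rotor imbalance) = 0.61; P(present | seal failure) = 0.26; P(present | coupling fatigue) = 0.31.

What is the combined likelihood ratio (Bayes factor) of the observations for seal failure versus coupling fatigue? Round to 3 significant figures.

The Bayes factor is the ratio of the joint likelihoods of the evidence pattern under the two hypotheses.
  seal failure: 0.94 × 0.83 × 0.26 = 0.20285
  coupling fatigue: 0.34 × 0.12 × 0.31 = 0.012648
Bayes factor = 0.20285 / 0.012648 ≈ 16.0

16.0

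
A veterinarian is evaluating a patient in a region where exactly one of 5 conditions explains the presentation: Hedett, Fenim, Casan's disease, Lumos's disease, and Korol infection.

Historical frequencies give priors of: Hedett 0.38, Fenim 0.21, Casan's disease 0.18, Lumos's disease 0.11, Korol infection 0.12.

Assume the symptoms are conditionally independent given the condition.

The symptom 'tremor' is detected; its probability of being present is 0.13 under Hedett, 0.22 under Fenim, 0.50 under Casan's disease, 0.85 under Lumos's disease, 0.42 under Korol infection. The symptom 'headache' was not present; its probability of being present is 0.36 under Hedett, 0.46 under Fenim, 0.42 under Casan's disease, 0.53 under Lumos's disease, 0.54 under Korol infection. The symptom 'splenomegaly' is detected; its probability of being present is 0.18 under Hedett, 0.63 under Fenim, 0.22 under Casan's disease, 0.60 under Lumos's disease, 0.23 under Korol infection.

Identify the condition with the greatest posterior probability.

Multiply each prior by the joint likelihood of the symptom pattern (using 1 − P(present | H) for each absent symptom):
  Hedett: 0.38 × 0.13 × (1 − 0.36) × 0.18 = 0.0056909
  Fenim: 0.21 × 0.22 × (1 − 0.46) × 0.63 = 0.015717
  Casan's disease: 0.18 × 0.50 × (1 − 0.42) × 0.22 = 0.011484
  Lumos's disease: 0.11 × 0.85 × (1 − 0.53) × 0.60 = 0.026367
  Korol infection: 0.12 × 0.42 × (1 − 0.54) × 0.23 = 0.0053323
Marginal likelihood of the evidence = 0.064591.
P(Hedett | evidence) ≈ 0.0056909 / 0.064591 ≈ 0.088
P(Fenim | evidence) ≈ 0.015717 / 0.064591 ≈ 0.243
P(Casan's disease | evidence) ≈ 0.011484 / 0.064591 ≈ 0.178
P(Lumos's disease | evidence) ≈ 0.026367 / 0.064591 ≈ 0.408
P(Korol infection | evidence) ≈ 0.0053323 / 0.064591 ≈ 0.083
The largest is 0.408, so Lumos's disease is most probable.

Lumos's disease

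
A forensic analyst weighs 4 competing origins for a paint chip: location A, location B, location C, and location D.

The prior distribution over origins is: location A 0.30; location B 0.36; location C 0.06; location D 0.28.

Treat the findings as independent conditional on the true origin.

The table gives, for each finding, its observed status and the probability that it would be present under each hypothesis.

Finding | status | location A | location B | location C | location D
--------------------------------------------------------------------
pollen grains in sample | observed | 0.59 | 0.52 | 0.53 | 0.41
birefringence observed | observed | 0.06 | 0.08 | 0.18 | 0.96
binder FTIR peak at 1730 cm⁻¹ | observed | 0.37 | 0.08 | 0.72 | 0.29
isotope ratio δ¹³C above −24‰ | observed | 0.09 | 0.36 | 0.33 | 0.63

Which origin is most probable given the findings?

location D

For each hypothesis, the unnormalized posterior weight is prior × product of the finding likelihoods:
  location A: 0.30 × 0.59 × 0.06 × 0.37 × 0.09 = 0.00035365
  location B: 0.36 × 0.52 × 0.08 × 0.08 × 0.36 = 0.00043131
  location C: 0.06 × 0.53 × 0.18 × 0.72 × 0.33 = 0.00136
  location D: 0.28 × 0.41 × 0.96 × 0.29 × 0.63 = 0.020135
Normalizing constant Z = 0.00035365 + 0.00043131 + 0.00136 + 0.020135 = 0.02228.
P(location A | evidence) ≈ 0.00035365 / 0.02228 ≈ 0.016
P(location B | evidence) ≈ 0.00043131 / 0.02228 ≈ 0.019
P(location C | evidence) ≈ 0.00136 / 0.02228 ≈ 0.061
P(location D | evidence) ≈ 0.020135 / 0.02228 ≈ 0.904
The largest is 0.904, so location D is most probable.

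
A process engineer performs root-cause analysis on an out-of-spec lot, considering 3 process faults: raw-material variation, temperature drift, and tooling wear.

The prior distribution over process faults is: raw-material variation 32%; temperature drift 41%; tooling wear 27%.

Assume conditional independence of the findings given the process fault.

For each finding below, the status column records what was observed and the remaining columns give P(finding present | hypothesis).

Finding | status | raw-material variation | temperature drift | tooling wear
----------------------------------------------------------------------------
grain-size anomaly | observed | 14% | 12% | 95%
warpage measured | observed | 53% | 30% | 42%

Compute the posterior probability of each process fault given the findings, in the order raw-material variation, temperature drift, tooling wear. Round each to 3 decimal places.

0.162, 0.101, 0.737

For each hypothesis, the unnormalized posterior weight is prior × product of the finding likelihoods:
  raw-material variation: 0.32 × 0.14 × 0.53 = 0.023744
  temperature drift: 0.41 × 0.12 × 0.30 = 0.01476
  tooling wear: 0.27 × 0.95 × 0.42 = 0.10773
Normalizing constant Z = 0.023744 + 0.01476 + 0.10773 = 0.14623.
P(raw-material variation | evidence) = 0.023744 / 0.14623 ≈ 0.162
P(temperature drift | evidence) = 0.01476 / 0.14623 ≈ 0.101
P(tooling wear | evidence) = 0.10773 / 0.14623 ≈ 0.737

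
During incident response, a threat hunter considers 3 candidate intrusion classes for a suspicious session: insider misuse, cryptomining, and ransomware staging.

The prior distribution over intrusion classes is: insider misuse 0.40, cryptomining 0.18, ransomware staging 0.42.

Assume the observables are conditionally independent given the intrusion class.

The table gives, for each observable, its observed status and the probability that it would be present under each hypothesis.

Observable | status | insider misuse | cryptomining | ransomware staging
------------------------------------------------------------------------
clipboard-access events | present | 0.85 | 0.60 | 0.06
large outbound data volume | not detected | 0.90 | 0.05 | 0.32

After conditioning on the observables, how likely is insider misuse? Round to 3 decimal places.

0.221

By Bayes' rule with conditional independence, the unnormalized weight for each hypothesis is prior × ∏ likelihoods (using 1 − P(present | H) for each absent observable):
  insider misuse: 0.40 × 0.85 × (1 − 0.90) = 0.034
  cryptomining: 0.18 × 0.60 × (1 − 0.05) = 0.1026
  ransomware staging: 0.42 × 0.06 × (1 − 0.32) = 0.017136
The unnormalized weights sum to 0.15374.
P(insider misuse | evidence) = 0.034 / 0.15374 ≈ 0.221.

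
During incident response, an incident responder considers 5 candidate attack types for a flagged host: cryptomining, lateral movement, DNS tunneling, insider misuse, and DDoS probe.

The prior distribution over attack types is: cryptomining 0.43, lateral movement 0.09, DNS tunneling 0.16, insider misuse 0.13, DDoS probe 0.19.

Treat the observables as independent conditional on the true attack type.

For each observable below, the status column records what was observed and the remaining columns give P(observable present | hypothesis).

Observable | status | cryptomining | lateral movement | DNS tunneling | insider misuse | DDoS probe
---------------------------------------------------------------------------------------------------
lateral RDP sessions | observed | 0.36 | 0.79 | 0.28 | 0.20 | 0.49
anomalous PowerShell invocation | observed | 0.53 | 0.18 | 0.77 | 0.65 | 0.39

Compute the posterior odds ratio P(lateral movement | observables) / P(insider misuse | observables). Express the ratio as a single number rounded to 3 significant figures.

Posterior odds equal prior odds times the likelihood ratio; only the two competing hypotheses matter.
  lateral movement: 0.09 × 0.79 × 0.18 = 0.012798
  insider misuse: 0.13 × 0.20 × 0.65 = 0.0169
Odds(lateral movement : insider misuse) = 0.012798 / 0.0169 ≈ 0.757.

0.757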